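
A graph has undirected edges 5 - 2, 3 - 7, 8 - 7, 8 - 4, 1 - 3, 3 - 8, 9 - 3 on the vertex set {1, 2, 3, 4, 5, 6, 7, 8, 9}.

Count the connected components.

From 1: component {1, 3, 4, 7, 8, 9}.
From 2: component {2, 5}.
From 6: component {6}.
That's 3 components.

3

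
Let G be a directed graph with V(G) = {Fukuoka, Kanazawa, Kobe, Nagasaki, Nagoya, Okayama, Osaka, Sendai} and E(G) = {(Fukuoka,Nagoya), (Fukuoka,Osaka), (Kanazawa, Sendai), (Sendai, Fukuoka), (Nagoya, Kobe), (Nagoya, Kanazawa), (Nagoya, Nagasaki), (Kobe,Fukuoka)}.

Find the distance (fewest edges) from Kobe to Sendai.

4

Distance 0: Kobe.
Distance 1: Fukuoka.
Distance 2: Nagoya, Osaka.
Distance 3: Kanazawa, Nagasaki.
Distance 4: Sendai — contains Sendai.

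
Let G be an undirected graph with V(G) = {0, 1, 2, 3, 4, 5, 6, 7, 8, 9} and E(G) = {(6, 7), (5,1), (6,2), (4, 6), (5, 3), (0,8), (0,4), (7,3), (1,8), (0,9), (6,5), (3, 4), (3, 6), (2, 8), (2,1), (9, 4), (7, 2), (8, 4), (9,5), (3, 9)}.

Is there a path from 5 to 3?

Yes

Explore from 5.
Distance 1: reach 1, 3, 6, 9.
Found 3.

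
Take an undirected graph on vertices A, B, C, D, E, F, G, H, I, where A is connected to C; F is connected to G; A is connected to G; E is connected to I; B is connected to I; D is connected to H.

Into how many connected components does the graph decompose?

3

From A: component {A, C, F, G}.
From B: component {B, E, I}.
From D: component {D, H}.
That's 3 components.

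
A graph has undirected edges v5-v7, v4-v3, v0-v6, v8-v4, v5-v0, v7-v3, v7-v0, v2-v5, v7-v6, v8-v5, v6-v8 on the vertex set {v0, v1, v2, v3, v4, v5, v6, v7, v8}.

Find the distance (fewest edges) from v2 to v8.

2

Distance 0: v2.
Distance 1: v5.
Distance 2: v0, v7, v8 — contains v8.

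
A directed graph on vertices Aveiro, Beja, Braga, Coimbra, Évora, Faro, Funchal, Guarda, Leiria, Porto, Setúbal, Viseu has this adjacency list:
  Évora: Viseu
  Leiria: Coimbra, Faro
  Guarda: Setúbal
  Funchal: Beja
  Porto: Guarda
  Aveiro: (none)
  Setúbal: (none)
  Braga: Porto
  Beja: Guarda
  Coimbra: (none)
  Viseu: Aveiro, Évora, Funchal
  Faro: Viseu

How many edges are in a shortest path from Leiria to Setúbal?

6

Distance 0: Leiria.
Distance 1: Coimbra, Faro.
Distance 2: Viseu.
Distance 3: Aveiro, Évora, Funchal.
Distance 4: Beja.
Distance 5: Guarda.
Distance 6: Setúbal — contains Setúbal.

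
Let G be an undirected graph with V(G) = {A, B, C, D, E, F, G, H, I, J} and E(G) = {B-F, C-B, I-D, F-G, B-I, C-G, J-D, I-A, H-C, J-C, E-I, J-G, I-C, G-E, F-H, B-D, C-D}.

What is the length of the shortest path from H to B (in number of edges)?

Distance 0: H.
Distance 1: C, F.
Distance 2: B, D, G, I, J — contains B.

2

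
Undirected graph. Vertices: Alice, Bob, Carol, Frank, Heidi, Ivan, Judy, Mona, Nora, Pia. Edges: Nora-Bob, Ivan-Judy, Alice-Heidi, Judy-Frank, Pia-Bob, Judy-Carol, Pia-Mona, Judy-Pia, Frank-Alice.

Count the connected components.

1

From Alice: component {Alice, Bob, Carol, Frank, Heidi, Ivan, Judy, Mona, Nora, Pia}.
That's 1 component.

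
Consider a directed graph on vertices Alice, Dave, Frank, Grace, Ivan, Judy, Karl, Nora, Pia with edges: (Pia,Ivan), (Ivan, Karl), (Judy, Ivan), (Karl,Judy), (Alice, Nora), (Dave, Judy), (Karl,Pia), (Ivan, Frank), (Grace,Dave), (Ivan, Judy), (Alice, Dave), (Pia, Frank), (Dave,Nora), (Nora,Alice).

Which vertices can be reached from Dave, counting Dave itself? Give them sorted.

Alice, Dave, Frank, Ivan, Judy, Karl, Nora, Pia

Start at Dave.
Its neighbours: Judy, Nora.
Then their neighbours: Alice, Ivan.
Then next layer: Frank, Karl.
Then next layer: Pia.
Nothing further is reachable.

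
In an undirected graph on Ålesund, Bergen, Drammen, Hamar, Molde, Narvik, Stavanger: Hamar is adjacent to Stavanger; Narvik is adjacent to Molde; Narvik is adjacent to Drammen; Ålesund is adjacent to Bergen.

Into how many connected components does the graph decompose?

From Ålesund: component {Ålesund, Bergen}.
From Drammen: component {Drammen, Molde, Narvik}.
From Hamar: component {Hamar, Stavanger}.
That's 3 components.

3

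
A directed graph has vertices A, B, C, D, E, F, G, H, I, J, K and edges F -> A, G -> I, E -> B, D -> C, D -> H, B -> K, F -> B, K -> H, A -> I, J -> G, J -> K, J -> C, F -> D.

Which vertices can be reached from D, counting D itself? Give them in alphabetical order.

C, D, H

Start at D.
Its neighbours: C, H.
Nothing further is reachable.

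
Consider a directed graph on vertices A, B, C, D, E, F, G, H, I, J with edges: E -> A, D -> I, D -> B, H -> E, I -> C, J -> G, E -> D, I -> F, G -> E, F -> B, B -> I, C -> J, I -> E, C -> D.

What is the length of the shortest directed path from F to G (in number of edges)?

5

Distance 0: F.
Distance 1: B.
Distance 2: I.
Distance 3: C, E.
Distance 4: A, D, J.
Distance 5: G — contains G.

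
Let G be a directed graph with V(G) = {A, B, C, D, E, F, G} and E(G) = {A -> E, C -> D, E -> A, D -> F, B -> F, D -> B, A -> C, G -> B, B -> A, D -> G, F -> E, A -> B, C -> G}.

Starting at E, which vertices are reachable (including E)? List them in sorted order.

Start at E.
Its neighbours: A.
Then their neighbours: B, C.
Then next layer: D, F, G.
Every vertex is now reached.

A, B, C, D, E, F, G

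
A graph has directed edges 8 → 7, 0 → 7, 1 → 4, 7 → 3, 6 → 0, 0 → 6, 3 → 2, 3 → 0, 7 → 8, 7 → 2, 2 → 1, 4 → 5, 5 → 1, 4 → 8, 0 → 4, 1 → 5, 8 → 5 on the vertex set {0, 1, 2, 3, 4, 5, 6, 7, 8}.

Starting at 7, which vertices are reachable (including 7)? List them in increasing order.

Start at 7.
Its neighbours: 2, 3, 8.
Then their neighbours: 0, 1, 5.
Then next layer: 4, 6.
Every vertex is now reached.

0, 1, 2, 3, 4, 5, 6, 7, 8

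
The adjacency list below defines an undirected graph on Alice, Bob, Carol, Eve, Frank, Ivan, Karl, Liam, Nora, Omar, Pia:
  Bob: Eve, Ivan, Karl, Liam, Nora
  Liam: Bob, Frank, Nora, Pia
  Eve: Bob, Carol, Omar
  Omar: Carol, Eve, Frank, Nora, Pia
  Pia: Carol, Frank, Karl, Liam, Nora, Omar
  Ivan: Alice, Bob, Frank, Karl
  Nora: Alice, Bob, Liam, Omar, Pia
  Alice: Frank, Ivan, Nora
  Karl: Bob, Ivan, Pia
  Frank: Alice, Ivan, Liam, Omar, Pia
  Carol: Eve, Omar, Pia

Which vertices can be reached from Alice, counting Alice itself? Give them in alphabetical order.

Alice, Bob, Carol, Eve, Frank, Ivan, Karl, Liam, Nora, Omar, Pia

Start at Alice.
Its neighbours: Frank, Ivan, Nora.
Then their neighbours: Bob, Karl, Liam, Omar, Pia.
Then next layer: Carol, Eve.
Every vertex is now reached.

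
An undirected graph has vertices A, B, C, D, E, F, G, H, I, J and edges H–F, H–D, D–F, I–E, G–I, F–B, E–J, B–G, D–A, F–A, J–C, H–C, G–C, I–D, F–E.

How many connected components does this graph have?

From A: component {A, B, C, D, E, F, G, H, I, J}.
That's 1 component.

1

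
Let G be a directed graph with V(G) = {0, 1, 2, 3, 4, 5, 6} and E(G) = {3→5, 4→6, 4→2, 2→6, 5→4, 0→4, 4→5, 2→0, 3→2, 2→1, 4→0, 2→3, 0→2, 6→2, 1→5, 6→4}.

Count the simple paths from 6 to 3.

3

6→2→3
6→4→0→2→3
6→4→2→3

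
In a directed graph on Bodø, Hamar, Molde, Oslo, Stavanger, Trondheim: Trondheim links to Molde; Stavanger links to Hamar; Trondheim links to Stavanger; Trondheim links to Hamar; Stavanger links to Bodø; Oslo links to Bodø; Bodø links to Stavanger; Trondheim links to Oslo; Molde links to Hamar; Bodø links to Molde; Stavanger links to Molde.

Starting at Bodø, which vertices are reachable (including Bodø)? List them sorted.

Bodø, Hamar, Molde, Stavanger

Start at Bodø.
Its neighbours: Molde, Stavanger.
Then their neighbours: Hamar.
Nothing further is reachable.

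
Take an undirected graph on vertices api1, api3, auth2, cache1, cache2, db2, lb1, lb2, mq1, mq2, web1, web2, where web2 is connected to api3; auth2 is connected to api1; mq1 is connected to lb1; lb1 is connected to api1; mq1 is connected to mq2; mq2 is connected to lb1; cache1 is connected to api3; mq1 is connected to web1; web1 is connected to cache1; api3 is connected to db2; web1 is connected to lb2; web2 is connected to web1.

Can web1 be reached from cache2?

No

cache2 has no edges, so nothing is reachable from it.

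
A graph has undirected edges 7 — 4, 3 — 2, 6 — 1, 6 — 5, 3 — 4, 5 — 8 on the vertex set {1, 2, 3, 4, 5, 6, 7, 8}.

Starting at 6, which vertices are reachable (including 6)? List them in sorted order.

Start at 6.
Its neighbours: 1, 5.
Then their neighbours: 8.
Nothing further is reachable.

1, 5, 6, 8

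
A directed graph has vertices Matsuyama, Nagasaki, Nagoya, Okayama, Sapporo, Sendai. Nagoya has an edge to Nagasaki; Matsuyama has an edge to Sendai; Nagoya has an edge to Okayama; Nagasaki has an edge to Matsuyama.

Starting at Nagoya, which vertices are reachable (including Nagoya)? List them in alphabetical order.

Start at Nagoya.
Its neighbours: Nagasaki, Okayama.
Then their neighbours: Matsuyama.
Then next layer: Sendai.
Nothing further is reachable.

Matsuyama, Nagasaki, Nagoya, Okayama, Sendai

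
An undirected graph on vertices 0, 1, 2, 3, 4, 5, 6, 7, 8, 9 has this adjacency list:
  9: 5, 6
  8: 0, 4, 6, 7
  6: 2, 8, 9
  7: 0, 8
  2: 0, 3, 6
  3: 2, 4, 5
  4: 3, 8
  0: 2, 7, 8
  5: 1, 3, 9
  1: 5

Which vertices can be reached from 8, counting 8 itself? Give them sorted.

0, 1, 2, 3, 4, 5, 6, 7, 8, 9

Start at 8.
Its neighbours: 0, 4, 6, 7.
Then their neighbours: 2, 3, 9.
Then next layer: 5.
Then next layer: 1.
Every vertex is now reached.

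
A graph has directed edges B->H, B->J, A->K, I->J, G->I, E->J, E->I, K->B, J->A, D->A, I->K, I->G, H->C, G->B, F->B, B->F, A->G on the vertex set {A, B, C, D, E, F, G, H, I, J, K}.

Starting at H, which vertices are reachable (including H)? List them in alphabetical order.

Start at H.
Its neighbours: C.
Nothing further is reachable.

C, H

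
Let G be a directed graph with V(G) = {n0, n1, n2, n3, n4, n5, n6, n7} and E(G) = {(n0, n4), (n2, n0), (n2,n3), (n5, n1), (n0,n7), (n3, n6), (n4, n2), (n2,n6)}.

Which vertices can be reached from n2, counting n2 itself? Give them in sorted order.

Start at n2.
Its neighbours: n0, n3, n6.
Then their neighbours: n4, n7.
Nothing further is reachable.

n0, n2, n3, n4, n6, n7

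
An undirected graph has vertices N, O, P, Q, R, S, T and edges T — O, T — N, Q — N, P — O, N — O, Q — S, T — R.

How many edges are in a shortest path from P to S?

Distance 0: P.
Distance 1: O.
Distance 2: N, T.
Distance 3: Q, R.
Distance 4: S — contains S.

4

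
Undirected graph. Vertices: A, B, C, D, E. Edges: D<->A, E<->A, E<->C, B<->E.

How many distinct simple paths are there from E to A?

1

E–A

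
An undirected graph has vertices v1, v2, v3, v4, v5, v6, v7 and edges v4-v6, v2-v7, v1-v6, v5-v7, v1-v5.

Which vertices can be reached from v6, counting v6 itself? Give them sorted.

v1, v2, v4, v5, v6, v7

Start at v6.
Its neighbours: v1, v4.
Then their neighbours: v5.
Then next layer: v7.
Then next layer: v2.
Nothing further is reachable.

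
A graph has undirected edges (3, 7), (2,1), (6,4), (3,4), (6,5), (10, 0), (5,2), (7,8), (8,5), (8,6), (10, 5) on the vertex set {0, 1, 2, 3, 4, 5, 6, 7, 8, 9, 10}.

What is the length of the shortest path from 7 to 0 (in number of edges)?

Distance 0: 7.
Distance 1: 3, 8.
Distance 2: 4, 5, 6.
Distance 3: 2, 10.
Distance 4: 0, 1 — contains 0.

4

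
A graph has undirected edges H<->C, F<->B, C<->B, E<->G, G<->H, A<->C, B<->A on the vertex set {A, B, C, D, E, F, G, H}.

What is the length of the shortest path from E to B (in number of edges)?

4

Distance 0: E.
Distance 1: G.
Distance 2: H.
Distance 3: C.
Distance 4: A, B — contains B.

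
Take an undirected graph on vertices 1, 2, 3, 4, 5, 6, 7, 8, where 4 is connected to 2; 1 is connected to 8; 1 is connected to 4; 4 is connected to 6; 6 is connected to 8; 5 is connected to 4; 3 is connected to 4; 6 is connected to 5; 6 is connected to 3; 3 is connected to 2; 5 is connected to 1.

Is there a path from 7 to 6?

No

7 has no edges, so nothing is reachable from it.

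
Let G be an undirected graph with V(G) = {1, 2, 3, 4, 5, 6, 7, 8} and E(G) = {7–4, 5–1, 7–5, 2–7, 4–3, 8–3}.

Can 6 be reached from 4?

No

Explore from 4.
Distance 1: reach 3, 7.
Distance 2: reach 2, 5, 8.
Distance 3: reach 1.
The search is exhausted without reaching 6; it lies in a different component.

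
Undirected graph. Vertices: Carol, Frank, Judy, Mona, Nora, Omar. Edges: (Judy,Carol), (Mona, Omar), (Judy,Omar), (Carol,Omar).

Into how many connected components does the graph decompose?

3

From Carol: component {Carol, Judy, Mona, Omar}.
From Frank: component {Frank}.
From Nora: component {Nora}.
That's 3 components.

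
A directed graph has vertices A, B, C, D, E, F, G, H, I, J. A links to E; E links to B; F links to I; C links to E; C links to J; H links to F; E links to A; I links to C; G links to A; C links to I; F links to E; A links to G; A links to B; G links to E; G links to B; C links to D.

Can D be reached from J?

No

J has no outgoing edges, so nothing is reachable from it.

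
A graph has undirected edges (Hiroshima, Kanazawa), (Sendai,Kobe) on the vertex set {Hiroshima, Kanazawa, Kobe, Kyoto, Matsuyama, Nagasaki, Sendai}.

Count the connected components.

From Hiroshima: component {Hiroshima, Kanazawa}.
From Kobe: component {Kobe, Sendai}.
From Kyoto: component {Kyoto}.
From Matsuyama: component {Matsuyama}.
From Nagasaki: component {Nagasaki}.
That's 5 components.

5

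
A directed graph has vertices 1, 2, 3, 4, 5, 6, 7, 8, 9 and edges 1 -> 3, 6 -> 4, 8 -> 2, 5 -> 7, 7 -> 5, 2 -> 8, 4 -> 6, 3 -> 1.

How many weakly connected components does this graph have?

5

From 1: component {1, 3}.
From 2: component {2, 8}.
From 4: component {4, 6}.
From 5: component {5, 7}.
From 9: component {9}.
That's 5 components.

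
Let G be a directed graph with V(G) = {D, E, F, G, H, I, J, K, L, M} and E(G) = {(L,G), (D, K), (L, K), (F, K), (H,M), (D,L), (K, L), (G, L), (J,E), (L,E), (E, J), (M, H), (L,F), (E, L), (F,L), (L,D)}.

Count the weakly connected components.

From D: component {D, E, F, G, J, K, L}.
From H: component {H, M}.
From I: component {I}.
That's 3 components.

3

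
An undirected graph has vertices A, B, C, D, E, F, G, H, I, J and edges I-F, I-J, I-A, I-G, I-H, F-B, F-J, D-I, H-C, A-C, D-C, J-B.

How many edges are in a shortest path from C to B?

4

Distance 0: C.
Distance 1: A, D, H.
Distance 2: I.
Distance 3: F, G, J.
Distance 4: B — contains B.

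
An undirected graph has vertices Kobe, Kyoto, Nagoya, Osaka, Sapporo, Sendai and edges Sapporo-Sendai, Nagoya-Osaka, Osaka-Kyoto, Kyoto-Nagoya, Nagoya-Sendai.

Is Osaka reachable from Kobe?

Kobe has no edges, so nothing is reachable from it.

No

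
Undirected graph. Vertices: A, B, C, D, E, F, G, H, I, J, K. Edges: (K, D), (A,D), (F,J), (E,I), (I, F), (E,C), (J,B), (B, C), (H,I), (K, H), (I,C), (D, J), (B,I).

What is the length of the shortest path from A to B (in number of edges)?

Distance 0: A.
Distance 1: D.
Distance 2: J, K.
Distance 3: B, F, H — contains B.

3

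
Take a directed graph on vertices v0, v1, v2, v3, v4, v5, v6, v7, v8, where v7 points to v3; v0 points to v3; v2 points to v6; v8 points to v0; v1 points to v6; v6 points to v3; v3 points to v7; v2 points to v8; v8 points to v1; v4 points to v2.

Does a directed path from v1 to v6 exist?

Explore from v1.
Distance 1: reach v6.
Found v6.

Yes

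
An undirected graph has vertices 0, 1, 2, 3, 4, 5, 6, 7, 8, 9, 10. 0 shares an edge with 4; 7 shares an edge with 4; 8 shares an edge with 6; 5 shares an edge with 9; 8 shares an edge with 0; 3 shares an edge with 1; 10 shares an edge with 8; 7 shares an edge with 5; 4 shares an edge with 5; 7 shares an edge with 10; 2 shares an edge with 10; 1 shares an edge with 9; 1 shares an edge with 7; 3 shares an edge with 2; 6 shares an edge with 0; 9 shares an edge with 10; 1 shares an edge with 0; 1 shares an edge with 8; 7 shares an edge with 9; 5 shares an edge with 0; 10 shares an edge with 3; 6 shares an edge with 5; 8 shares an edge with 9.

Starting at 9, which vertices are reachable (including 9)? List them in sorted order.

Start at 9.
Its neighbours: 1, 5, 7, 8, 10.
Then their neighbours: 0, 2, 3, 4, 6.
Every vertex is now reached.

0, 1, 2, 3, 4, 5, 6, 7, 8, 9, 10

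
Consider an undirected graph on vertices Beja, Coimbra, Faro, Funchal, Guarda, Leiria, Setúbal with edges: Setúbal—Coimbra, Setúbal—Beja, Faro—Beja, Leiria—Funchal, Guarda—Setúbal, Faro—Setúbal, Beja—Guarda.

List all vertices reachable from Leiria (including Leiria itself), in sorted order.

Funchal, Leiria

Start at Leiria.
Its neighbours: Funchal.
Nothing further is reachable.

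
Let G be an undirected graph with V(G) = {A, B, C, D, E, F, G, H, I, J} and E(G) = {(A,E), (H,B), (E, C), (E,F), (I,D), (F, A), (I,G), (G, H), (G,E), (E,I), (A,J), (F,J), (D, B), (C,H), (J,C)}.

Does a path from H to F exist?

Yes

Explore from H.
Distance 1: reach B, C, G.
Distance 2: reach D, E, I, J.
Distance 3: reach A, F.
Found F.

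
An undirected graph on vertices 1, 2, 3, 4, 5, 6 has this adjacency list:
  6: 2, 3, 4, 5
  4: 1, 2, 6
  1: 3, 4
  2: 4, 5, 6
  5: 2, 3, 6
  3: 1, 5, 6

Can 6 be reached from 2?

Yes

Explore from 2.
Distance 1: reach 4, 5, 6.
Found 6.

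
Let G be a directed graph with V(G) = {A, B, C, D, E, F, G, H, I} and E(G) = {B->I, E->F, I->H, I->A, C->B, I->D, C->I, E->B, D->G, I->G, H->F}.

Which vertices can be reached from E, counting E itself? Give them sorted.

A, B, D, E, F, G, H, I

Start at E.
Its neighbours: B, F.
Then their neighbours: I.
Then next layer: A, D, G, H.
Nothing further is reachable.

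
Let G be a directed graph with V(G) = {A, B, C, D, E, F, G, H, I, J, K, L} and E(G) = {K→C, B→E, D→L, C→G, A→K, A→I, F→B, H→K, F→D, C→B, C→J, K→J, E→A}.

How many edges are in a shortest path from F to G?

Distance 0: F.
Distance 1: B, D.
Distance 2: E, L.
Distance 3: A.
Distance 4: I, K.
Distance 5: C, J.
Distance 6: G — contains G.

6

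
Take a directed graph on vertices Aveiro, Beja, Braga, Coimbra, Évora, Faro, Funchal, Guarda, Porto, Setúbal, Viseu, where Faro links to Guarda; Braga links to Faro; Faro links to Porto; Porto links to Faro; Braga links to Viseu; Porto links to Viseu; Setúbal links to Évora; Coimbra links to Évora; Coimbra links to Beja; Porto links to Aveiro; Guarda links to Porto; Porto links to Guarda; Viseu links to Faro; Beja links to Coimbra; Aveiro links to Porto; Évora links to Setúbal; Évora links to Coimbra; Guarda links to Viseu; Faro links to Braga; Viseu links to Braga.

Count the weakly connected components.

From Aveiro: component {Aveiro, Braga, Faro, Guarda, Porto, Viseu}.
From Beja: component {Beja, Coimbra, Évora, Setúbal}.
From Funchal: component {Funchal}.
That's 3 components.

3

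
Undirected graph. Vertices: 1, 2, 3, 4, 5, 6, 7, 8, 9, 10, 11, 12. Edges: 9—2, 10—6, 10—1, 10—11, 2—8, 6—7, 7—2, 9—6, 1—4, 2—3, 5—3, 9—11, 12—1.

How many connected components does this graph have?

1

From 1: component {1, 2, 3, 4, 5, 6, 7, 8, 9, 10, 11, 12}.
That's 1 component.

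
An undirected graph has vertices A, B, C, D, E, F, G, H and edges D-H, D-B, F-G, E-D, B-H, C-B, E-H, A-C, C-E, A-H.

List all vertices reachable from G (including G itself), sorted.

F, G

Start at G.
Its neighbours: F.
Nothing further is reachable.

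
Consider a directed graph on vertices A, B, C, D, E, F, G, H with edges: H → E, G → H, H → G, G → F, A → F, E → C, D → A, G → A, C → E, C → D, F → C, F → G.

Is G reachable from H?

Explore from H.
Distance 1: reach E, G.
Found G.

Yes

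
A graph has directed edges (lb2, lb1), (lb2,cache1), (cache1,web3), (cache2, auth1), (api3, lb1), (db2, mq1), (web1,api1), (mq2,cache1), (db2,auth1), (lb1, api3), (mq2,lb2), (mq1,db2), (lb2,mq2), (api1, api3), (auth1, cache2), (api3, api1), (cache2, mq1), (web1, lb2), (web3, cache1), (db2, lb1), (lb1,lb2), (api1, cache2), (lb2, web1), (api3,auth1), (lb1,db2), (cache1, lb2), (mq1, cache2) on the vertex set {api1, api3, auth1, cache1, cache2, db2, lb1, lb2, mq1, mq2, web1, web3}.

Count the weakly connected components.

1

From api1: component {api1, api3, auth1, cache1, cache2, db2, lb1, lb2, mq1, mq2, web1, web3}.
That's 1 component.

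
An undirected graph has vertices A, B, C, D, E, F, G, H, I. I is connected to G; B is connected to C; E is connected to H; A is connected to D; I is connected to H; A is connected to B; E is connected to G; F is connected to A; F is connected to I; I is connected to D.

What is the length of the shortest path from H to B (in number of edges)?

4

Distance 0: H.
Distance 1: E, I.
Distance 2: D, F, G.
Distance 3: A.
Distance 4: B — contains B.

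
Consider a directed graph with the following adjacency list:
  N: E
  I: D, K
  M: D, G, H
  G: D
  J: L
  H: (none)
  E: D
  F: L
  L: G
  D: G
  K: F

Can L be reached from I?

Explore from I.
Distance 1: reach D, K.
Distance 2: reach F, G.
Distance 3: reach L.
Found L.

Yes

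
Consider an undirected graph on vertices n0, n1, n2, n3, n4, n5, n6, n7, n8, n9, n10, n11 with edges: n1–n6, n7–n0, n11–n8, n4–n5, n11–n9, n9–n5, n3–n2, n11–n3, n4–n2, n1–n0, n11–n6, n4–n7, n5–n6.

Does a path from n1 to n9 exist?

Explore from n1.
Distance 1: reach n0, n6.
Distance 2: reach n5, n7, n11.
Distance 3: reach n3, n4, n8, n9.
Found n9.

Yes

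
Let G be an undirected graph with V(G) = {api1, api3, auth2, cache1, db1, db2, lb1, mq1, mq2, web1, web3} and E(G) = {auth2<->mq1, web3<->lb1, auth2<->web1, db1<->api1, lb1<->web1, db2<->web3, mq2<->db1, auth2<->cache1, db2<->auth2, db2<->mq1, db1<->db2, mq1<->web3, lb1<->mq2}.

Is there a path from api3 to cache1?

No

api3 has no edges, so nothing is reachable from it.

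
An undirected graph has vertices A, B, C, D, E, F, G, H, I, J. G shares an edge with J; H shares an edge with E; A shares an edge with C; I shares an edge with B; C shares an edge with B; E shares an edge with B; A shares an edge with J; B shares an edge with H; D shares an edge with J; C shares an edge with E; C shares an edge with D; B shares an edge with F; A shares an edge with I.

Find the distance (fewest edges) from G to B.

4

Distance 0: G.
Distance 1: J.
Distance 2: A, D.
Distance 3: C, I.
Distance 4: B, E — contains B.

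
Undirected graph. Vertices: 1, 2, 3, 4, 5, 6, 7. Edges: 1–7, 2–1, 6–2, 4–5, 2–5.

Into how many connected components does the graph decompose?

2

From 1: component {1, 2, 4, 5, 6, 7}.
From 3: component {3}.
That's 2 components.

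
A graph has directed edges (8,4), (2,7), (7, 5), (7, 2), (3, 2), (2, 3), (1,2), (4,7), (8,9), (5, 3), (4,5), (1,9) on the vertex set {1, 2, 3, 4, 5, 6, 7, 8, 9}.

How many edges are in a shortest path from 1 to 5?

Distance 0: 1.
Distance 1: 2, 9.
Distance 2: 3, 7.
Distance 3: 5 — contains 5.

3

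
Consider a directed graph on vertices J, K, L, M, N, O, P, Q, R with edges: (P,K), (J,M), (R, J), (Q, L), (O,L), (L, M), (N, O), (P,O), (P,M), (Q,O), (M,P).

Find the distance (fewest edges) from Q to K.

4

Distance 0: Q.
Distance 1: L, O.
Distance 2: M.
Distance 3: P.
Distance 4: K — contains K.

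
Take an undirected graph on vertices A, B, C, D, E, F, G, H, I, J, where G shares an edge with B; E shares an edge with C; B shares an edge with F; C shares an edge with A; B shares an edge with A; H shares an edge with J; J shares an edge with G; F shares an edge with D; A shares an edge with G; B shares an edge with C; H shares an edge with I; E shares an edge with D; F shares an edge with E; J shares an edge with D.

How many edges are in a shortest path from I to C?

5

Distance 0: I.
Distance 1: H.
Distance 2: J.
Distance 3: D, G.
Distance 4: A, B, E, F.
Distance 5: C — contains C.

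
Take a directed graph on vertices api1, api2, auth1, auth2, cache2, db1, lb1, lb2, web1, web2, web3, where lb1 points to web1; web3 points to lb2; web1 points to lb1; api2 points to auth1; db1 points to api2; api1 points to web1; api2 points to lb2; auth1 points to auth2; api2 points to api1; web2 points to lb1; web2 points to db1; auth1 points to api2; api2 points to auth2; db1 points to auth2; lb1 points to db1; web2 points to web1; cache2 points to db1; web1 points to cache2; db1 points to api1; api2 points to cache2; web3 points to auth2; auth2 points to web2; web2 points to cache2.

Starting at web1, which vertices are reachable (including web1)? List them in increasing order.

api1, api2, auth1, auth2, cache2, db1, lb1, lb2, web1, web2

Start at web1.
Its neighbours: cache2, lb1.
Then their neighbours: db1.
Then next layer: api1, api2, auth2.
Then next layer: auth1, lb2, web2.
Nothing further is reachable.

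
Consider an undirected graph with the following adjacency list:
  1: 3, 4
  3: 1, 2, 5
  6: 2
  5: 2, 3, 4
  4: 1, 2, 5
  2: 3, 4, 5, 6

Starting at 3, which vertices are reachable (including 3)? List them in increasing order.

1, 2, 3, 4, 5, 6

Start at 3.
Its neighbours: 1, 2, 5.
Then their neighbours: 4, 6.
Every vertex is now reached.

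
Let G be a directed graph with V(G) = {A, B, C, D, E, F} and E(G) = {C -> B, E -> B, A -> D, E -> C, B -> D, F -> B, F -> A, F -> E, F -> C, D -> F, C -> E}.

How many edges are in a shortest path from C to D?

2

Distance 0: C.
Distance 1: B, E.
Distance 2: D — contains D.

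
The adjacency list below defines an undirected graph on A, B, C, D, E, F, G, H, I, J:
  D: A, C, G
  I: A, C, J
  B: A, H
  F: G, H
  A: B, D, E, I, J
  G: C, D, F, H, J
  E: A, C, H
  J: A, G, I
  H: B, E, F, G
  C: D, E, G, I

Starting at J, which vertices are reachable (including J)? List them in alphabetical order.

Start at J.
Its neighbours: A, G, I.
Then their neighbours: B, C, D, E, F, H.
Every vertex is now reached.

A, B, C, D, E, F, G, H, I, J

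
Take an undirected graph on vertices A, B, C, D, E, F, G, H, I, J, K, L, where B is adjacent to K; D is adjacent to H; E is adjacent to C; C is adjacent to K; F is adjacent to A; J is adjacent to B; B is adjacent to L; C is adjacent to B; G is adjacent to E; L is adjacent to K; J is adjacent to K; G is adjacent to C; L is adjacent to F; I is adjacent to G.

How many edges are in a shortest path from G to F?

Distance 0: G.
Distance 1: C, E, I.
Distance 2: B, K.
Distance 3: J, L.
Distance 4: F — contains F.

4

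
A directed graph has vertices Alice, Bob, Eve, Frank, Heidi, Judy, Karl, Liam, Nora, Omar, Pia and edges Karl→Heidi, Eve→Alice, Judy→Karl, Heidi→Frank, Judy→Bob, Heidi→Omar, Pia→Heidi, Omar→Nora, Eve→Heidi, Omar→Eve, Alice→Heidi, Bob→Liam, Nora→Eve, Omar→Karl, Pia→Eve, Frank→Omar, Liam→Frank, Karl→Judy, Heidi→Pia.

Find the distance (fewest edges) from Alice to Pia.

2

Distance 0: Alice.
Distance 1: Heidi.
Distance 2: Frank, Omar, Pia — contains Pia.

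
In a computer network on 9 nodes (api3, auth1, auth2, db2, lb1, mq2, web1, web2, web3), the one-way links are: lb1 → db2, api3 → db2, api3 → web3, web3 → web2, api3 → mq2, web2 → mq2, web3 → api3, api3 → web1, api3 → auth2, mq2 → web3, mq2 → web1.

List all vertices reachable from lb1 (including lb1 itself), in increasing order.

db2, lb1

Start at lb1.
Its neighbours: db2.
Nothing further is reachable.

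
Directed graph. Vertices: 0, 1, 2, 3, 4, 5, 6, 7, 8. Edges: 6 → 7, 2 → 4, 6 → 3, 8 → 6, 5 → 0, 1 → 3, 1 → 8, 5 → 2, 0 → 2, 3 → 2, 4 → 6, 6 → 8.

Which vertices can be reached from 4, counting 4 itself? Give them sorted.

Start at 4.
Its neighbours: 6.
Then their neighbours: 3, 7, 8.
Then next layer: 2.
Nothing further is reachable.

2, 3, 4, 6, 7, 8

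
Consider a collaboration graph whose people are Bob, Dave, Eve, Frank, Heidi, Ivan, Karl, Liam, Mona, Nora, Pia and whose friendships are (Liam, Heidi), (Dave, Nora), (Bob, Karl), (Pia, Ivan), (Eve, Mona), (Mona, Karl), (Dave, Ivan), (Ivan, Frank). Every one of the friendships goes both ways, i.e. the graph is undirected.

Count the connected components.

From Bob: component {Bob, Eve, Karl, Mona}.
From Dave: component {Dave, Frank, Ivan, Nora, Pia}.
From Heidi: component {Heidi, Liam}.
That's 3 components.

3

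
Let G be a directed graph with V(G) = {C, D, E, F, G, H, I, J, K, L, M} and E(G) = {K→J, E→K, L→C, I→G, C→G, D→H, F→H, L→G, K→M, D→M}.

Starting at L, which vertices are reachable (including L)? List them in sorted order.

C, G, L

Start at L.
Its neighbours: C, G.
Nothing further is reachable.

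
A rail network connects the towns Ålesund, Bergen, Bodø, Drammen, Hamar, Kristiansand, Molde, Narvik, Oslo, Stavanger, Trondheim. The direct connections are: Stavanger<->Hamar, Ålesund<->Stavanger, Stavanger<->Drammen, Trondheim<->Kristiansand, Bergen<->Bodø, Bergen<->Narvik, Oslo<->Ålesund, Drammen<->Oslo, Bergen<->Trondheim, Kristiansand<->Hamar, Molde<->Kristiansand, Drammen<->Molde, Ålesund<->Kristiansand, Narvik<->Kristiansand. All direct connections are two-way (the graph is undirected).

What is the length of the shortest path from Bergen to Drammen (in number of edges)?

Distance 0: Bergen.
Distance 1: Bodø, Narvik, Trondheim.
Distance 2: Kristiansand.
Distance 3: Ålesund, Hamar, Molde.
Distance 4: Drammen, Oslo, Stavanger — contains Drammen.

4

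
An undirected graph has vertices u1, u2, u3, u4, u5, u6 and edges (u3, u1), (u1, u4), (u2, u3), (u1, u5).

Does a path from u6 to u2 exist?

No

u6 has no edges, so nothing is reachable from it.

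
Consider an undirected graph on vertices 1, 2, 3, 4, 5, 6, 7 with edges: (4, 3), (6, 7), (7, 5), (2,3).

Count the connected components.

3

From 1: component {1}.
From 2: component {2, 3, 4}.
From 5: component {5, 6, 7}.
That's 3 components.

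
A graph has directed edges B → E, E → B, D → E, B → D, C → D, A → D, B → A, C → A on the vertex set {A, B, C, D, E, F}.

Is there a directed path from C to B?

Yes

Explore from C.
Distance 1: reach A, D.
Distance 2: reach E.
Distance 3: reach B.
Found B.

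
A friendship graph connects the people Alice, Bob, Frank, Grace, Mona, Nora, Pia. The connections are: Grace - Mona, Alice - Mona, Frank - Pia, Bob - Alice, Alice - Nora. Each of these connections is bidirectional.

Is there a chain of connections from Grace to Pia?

No

Explore from Grace.
Distance 1: reach Mona.
Distance 2: reach Alice.
Distance 3: reach Bob, Nora.
The search is exhausted without reaching Pia; it lies in a different component.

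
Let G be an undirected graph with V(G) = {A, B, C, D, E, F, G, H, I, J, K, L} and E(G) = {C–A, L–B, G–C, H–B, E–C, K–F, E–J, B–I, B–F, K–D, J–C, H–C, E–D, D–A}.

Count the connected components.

From A: component {A, B, C, D, E, F, G, H, I, J, K, L}.
That's 1 component.

1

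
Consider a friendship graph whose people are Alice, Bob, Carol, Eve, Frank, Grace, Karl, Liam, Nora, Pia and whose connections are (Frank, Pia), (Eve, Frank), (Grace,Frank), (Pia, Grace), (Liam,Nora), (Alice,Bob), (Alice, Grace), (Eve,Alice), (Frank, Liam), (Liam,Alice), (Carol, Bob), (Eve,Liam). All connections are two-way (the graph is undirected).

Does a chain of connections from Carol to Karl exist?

Explore from Carol.
Distance 1: reach Bob.
Distance 2: reach Alice.
Distance 3: reach Eve, Grace, Liam.
Distance 4: reach Frank, Nora, Pia.
The search is exhausted without reaching Karl; it lies in a different component.

No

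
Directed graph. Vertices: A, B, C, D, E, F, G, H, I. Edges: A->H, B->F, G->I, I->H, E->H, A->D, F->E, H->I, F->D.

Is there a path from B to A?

No

Explore from B.
Distance 1: reach F.
Distance 2: reach D, E.
Distance 3: reach H.
Distance 4: reach I.
The search from B is exhausted; no directed path reaches A.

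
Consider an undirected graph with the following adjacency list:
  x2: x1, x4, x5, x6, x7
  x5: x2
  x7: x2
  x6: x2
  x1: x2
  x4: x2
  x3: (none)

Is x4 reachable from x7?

Yes

Explore from x7.
Distance 1: reach x2.
Distance 2: reach x1, x4, x5, x6.
Found x4.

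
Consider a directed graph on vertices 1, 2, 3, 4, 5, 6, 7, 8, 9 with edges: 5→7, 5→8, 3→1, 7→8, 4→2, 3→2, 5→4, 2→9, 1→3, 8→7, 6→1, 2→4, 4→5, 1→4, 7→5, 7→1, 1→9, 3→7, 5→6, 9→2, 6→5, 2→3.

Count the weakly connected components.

From 1: component {1, 2, 3, 4, 5, 6, 7, 8, 9}.
That's 1 component.

1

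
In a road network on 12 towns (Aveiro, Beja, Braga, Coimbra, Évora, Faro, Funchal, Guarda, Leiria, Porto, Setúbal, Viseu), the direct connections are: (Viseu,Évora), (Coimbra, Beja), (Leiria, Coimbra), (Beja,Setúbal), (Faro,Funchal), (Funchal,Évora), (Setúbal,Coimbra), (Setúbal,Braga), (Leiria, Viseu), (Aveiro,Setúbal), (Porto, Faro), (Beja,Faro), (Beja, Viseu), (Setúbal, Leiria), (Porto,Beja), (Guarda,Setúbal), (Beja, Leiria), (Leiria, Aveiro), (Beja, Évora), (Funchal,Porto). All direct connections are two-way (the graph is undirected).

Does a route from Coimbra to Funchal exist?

Yes

Explore from Coimbra.
Distance 1: reach Beja, Leiria, Setúbal.
Distance 2: reach Aveiro, Braga, Évora, Faro, Guarda, Porto, Viseu.
Distance 3: reach Funchal.
Found Funchal.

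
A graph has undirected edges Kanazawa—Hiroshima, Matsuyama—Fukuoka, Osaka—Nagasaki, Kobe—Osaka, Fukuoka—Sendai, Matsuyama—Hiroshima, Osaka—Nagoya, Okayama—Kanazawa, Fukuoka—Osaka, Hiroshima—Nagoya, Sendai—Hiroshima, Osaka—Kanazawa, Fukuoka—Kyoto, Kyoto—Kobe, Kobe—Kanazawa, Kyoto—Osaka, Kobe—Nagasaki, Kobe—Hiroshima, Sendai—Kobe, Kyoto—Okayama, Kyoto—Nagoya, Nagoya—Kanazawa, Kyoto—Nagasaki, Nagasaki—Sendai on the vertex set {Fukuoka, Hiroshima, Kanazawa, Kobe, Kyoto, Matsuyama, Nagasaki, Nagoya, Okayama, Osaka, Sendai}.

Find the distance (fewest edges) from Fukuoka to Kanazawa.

Distance 0: Fukuoka.
Distance 1: Kyoto, Matsuyama, Osaka, Sendai.
Distance 2: Hiroshima, Kanazawa, Kobe, Nagasaki, Nagoya, Okayama — contains Kanazawa.

2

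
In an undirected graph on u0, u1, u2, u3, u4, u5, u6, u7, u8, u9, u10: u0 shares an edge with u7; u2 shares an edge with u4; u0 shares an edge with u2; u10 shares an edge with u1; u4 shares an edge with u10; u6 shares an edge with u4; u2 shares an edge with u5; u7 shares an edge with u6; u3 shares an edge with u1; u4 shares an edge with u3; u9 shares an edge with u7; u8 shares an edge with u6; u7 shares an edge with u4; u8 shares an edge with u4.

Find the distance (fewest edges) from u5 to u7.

Distance 0: u5.
Distance 1: u2.
Distance 2: u0, u4.
Distance 3: u3, u6, u7, u8, u10 — contains u7.

3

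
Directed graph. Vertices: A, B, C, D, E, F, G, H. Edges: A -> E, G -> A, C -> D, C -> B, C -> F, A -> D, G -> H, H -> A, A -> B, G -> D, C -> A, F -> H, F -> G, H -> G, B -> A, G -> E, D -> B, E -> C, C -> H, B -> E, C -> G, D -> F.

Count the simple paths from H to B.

H→A→B
H→A→D→B
H→A→D→F→G→E→C→B
H→A→E→C→B
H→A→E→C→D→B
H→A→E→C→F→G→D→B
H→A→E→C→G→D→B
H→G→A→B
... and 8 more.

16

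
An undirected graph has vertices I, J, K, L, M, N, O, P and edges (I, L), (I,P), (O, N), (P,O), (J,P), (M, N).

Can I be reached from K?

K has no edges, so nothing is reachable from it.

No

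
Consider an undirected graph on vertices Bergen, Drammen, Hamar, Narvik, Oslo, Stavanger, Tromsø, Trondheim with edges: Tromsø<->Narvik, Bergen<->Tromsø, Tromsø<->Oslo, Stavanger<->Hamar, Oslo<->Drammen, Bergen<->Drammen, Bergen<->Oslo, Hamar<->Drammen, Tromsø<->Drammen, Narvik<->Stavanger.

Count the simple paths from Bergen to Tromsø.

7

Bergen–Drammen–Hamar–Stavanger–Narvik–Tromsø
Bergen–Drammen–Oslo–Tromsø
Bergen–Drammen–Tromsø
Bergen–Oslo–Drammen–Hamar–Stavanger–Narvik–Tromsø
Bergen–Oslo–Drammen–Tromsø
Bergen–Oslo–Tromsø
Bergen–Tromsø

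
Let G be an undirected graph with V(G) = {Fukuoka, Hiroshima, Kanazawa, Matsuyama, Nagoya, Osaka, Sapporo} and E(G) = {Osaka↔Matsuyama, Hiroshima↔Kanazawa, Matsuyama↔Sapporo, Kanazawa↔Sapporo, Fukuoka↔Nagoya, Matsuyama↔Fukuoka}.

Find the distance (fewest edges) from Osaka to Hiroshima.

4

Distance 0: Osaka.
Distance 1: Matsuyama.
Distance 2: Fukuoka, Sapporo.
Distance 3: Kanazawa, Nagoya.
Distance 4: Hiroshima — contains Hiroshima.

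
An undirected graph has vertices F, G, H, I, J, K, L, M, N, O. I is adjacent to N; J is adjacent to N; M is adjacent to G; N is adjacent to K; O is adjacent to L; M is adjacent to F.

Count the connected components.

4

From F: component {F, G, M}.
From H: component {H}.
From I: component {I, J, K, N}.
From L: component {L, O}.
That's 4 components.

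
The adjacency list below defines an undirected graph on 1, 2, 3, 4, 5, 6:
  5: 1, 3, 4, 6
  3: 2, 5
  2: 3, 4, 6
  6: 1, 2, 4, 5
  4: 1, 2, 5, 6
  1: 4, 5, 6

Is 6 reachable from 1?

Yes

Explore from 1.
Distance 1: reach 4, 5, 6.
Found 6.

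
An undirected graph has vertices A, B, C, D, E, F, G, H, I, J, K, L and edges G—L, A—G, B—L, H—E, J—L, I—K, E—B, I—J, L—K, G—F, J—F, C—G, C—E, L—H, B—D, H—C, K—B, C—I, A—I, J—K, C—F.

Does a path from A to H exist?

Yes

Explore from A.
Distance 1: reach G, I.
Distance 2: reach C, F, J, K, L.
Distance 3: reach B, E, H.
Found H.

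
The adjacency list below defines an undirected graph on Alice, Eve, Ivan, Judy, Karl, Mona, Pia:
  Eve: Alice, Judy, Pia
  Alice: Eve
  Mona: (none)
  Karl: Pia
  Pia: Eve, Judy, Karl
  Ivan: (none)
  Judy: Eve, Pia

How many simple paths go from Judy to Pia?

Judy–Eve–Pia
Judy–Pia

2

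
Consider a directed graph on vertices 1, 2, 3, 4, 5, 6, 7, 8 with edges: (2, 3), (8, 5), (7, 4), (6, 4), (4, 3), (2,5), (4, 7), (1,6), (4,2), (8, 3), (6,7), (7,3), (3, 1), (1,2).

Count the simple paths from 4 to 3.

4→2→3
4→3
4→7→3

3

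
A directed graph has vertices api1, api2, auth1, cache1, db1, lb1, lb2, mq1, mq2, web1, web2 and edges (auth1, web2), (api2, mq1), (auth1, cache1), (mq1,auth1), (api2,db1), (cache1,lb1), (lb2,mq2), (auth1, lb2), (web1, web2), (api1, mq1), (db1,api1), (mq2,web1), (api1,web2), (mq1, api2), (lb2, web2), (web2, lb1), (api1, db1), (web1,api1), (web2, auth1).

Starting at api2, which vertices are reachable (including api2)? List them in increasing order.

Start at api2.
Its neighbours: db1, mq1.
Then their neighbours: api1, auth1.
Then next layer: cache1, lb2, web2.
Then next layer: lb1, mq2.
Then next layer: web1.
Every vertex is now reached.

api1, api2, auth1, cache1, db1, lb1, lb2, mq1, mq2, web1, web2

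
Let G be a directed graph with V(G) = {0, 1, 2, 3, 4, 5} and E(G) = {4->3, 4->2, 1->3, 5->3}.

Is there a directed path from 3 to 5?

No

3 has no outgoing edges, so nothing is reachable from it.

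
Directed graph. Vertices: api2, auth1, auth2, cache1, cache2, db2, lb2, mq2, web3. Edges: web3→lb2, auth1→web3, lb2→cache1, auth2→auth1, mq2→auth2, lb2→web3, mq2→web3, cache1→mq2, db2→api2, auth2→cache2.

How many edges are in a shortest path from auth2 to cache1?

4

Distance 0: auth2.
Distance 1: auth1, cache2.
Distance 2: web3.
Distance 3: lb2.
Distance 4: cache1 — contains cache1.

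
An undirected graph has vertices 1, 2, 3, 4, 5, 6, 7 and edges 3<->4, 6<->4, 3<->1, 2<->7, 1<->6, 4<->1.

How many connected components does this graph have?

3

From 1: component {1, 3, 4, 6}.
From 2: component {2, 7}.
From 5: component {5}.
That's 3 components.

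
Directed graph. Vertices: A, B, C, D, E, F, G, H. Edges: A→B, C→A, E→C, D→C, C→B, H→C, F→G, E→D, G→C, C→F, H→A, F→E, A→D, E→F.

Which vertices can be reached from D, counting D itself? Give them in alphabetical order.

A, B, C, D, E, F, G

Start at D.
Its neighbours: C.
Then their neighbours: A, B, F.
Then next layer: E, G.
Nothing further is reachable.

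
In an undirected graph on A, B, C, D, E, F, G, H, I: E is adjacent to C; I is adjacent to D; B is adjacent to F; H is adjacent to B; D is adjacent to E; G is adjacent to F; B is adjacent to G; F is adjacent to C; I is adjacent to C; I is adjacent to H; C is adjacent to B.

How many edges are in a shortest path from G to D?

4

Distance 0: G.
Distance 1: B, F.
Distance 2: C, H.
Distance 3: E, I.
Distance 4: D — contains D.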